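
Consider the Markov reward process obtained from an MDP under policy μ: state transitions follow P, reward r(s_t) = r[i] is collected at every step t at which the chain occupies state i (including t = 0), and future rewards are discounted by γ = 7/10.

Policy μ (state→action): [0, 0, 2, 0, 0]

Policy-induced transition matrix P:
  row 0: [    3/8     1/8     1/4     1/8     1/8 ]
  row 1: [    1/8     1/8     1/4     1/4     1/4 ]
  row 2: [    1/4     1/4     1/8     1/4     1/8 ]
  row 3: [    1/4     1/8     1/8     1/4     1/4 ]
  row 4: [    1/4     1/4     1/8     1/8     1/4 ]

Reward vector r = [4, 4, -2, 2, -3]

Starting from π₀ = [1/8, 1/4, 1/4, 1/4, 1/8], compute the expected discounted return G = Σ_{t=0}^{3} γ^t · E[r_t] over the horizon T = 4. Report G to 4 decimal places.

G = 2.8718

t=0: π = [0.1250, 0.2500, 0.2500, 0.2500, 0.1250], E[r] = 1.1250, γ^t·E[r] = 1.125000, running G = 1.125000
t=1: π = [0.2344, 0.1719, 0.1719, 0.2188, 0.2031], E[r] = 1.1094, γ^t·E[r] = 0.776563, running G = 1.901563
t=2: π = [0.2578, 0.1719, 0.1758, 0.1953, 0.1992], E[r] = 1.1602, γ^t·E[r] = 0.568477, running G = 2.470039
t=3: π = [0.2607, 0.1719, 0.1787, 0.1929, 0.1958], E[r] = 1.1714, γ^t·E[r] = 0.401786, running G = 2.871825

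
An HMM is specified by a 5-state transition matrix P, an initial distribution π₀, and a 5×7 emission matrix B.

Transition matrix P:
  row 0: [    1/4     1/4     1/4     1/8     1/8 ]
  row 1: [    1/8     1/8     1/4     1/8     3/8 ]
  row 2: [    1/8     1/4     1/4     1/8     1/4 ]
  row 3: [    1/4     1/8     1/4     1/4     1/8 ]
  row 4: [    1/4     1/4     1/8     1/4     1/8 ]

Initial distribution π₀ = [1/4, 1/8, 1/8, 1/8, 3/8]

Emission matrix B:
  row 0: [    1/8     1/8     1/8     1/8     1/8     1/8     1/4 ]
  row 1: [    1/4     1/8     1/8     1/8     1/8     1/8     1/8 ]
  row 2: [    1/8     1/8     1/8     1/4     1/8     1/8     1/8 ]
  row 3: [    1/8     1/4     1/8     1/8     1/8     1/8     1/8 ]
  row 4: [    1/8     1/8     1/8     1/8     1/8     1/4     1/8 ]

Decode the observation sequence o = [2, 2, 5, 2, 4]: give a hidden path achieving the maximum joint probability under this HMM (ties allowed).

path = [4, 1, 4, 1, 4]

t=0: δ = [3.125e-02, 1.562e-02, 1.562e-02, 1.562e-02, 4.688e-02]  (obs o_0=2)
t=1: δ = [1.465e-03, 1.465e-03, 9.766e-04, 1.465e-03, 7.324e-04]  ψ = [4, 4, 0, 4, 1]  (obs o_1=2)
t=2: δ = [4.578e-05, 4.578e-05, 4.578e-05, 4.578e-05, 1.373e-04]  ψ = [0, 0, 0, 3, 1]  (obs o_2=5)
t=3: δ = [4.292e-06, 4.292e-06, 2.146e-06, 4.292e-06, 2.146e-06]  ψ = [4, 4, 4, 4, 1]  (obs o_3=2)
t=4: δ = [1.341e-07, 1.341e-07, 1.341e-07, 1.341e-07, 2.012e-07]  ψ = [0, 0, 0, 3, 1]  (obs o_4=4)
backtrack: best end state = 4; path = [4, 1, 4, 1, 4]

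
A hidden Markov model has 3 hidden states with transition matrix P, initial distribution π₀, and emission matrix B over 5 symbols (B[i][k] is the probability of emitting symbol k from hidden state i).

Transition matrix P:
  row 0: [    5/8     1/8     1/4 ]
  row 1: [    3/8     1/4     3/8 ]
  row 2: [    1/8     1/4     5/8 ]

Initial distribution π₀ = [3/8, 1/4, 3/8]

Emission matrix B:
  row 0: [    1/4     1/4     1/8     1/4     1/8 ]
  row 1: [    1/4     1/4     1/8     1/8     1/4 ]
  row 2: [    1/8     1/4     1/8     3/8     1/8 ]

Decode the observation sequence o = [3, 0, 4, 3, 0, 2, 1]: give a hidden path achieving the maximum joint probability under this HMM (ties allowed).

t=0: δ = [9.375e-02, 3.125e-02, 1.406e-01]  (obs o_0=3)
t=1: δ = [1.465e-02, 8.789e-03, 1.099e-02]  ψ = [0, 2, 2]  (obs o_1=0)
t=2: δ = [1.144e-03, 6.866e-04, 8.583e-04]  ψ = [0, 2, 2]  (obs o_2=4)
t=3: δ = [1.788e-04, 2.682e-05, 2.012e-04]  ψ = [0, 2, 2]  (obs o_3=3)
t=4: δ = [2.794e-05, 1.257e-05, 1.572e-05]  ψ = [0, 2, 2]  (obs o_4=0)
t=5: δ = [2.183e-06, 4.911e-07, 1.228e-06]  ψ = [0, 2, 2]  (obs o_5=2)
t=6: δ = [3.411e-07, 7.674e-08, 1.918e-07]  ψ = [0, 2, 2]  (obs o_6=1)
backtrack: best end state = 0; path = [0, 0, 0, 0, 0, 0, 0]

path = [0, 0, 0, 0, 0, 0, 0]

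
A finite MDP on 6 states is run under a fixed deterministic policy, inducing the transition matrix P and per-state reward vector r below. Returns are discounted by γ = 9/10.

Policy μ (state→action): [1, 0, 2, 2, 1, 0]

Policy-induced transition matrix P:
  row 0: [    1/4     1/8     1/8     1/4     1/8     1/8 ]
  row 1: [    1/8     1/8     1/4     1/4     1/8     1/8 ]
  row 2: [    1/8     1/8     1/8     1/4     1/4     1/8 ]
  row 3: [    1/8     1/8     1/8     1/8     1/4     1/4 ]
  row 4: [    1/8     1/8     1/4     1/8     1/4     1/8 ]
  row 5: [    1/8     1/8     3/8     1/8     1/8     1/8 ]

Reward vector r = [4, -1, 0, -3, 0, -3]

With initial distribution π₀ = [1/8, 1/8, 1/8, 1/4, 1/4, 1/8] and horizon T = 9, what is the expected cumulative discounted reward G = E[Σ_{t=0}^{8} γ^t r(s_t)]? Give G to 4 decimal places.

t=0: π = [0.1250, 0.1250, 0.1250, 0.2500, 0.2500, 0.1250], E[r] = -0.7500, γ^t·E[r] = -0.750000, running G = -0.750000
t=1: π = [0.1406, 0.1250, 0.2031, 0.1719, 0.2031, 0.1563], E[r] = -0.5469, γ^t·E[r] = -0.492188, running G = -1.242188
t=2: π = [0.1426, 0.1250, 0.2051, 0.1836, 0.1973, 0.1465], E[r] = -0.5449, γ^t·E[r] = -0.441387, running G = -1.683574
t=3: π = [0.1428, 0.1250, 0.2019, 0.1841, 0.1982, 0.1479], E[r] = -0.5498, γ^t·E[r] = -0.400808, running G = -2.084382
t=4: π = [0.1429, 0.1250, 0.2024, 0.1837, 0.1980, 0.1480], E[r] = -0.5488, γ^t·E[r] = -0.360046, running G = -2.444428
t=5: π = [0.1429, 0.1250, 0.2024, 0.1838, 0.1980, 0.1480], E[r] = -0.5488, γ^t·E[r] = -0.324066, running G = -2.768494
t=6: π = [0.1429, 0.1250, 0.2024, 0.1838, 0.1980, 0.1480], E[r] = -0.5488, γ^t·E[r] = -0.291670, running G = -3.060164
t=7: π = [0.1429, 0.1250, 0.2024, 0.1838, 0.1980, 0.1480], E[r] = -0.5488, γ^t·E[r] = -0.262501, running G = -3.322665
t=8: π = [0.1429, 0.1250, 0.2024, 0.1838, 0.1980, 0.1480], E[r] = -0.5488, γ^t·E[r] = -0.236251, running G = -3.558915

G = -3.5589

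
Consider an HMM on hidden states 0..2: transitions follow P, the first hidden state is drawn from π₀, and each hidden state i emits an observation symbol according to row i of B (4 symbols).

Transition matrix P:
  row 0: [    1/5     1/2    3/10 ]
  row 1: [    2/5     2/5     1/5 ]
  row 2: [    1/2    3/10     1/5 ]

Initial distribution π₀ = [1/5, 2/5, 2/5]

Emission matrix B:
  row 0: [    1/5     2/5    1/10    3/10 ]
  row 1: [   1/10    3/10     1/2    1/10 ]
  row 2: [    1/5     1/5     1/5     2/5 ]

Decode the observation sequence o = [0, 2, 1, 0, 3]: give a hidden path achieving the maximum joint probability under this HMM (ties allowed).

t=0: δ = [4.000e-02, 4.000e-02, 8.000e-02]  (obs o_0=0)
t=1: δ = [4.000e-03, 1.200e-02, 3.200e-03]  ψ = [2, 2, 2]  (obs o_1=2)
t=2: δ = [1.920e-03, 1.440e-03, 4.800e-04]  ψ = [1, 1, 1]  (obs o_2=1)
t=3: δ = [1.152e-04, 9.600e-05, 1.152e-04]  ψ = [1, 0, 0]  (obs o_3=0)
t=4: δ = [1.728e-05, 5.760e-06, 1.382e-05]  ψ = [2, 0, 0]  (obs o_4=3)
backtrack: best end state = 0; path = [2, 1, 0, 2, 0]

path = [2, 1, 0, 2, 0]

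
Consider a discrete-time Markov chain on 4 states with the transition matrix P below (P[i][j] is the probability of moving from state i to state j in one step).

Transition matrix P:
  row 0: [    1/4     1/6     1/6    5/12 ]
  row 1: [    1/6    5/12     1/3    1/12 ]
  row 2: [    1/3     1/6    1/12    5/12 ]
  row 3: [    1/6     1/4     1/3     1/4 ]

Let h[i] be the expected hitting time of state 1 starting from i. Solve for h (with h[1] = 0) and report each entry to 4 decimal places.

First-step conditioning: h[1] = 0; for i ≠ 1, h[i] = 1 + Σ_k P[i][k]·h[k].
  h[0] = 1 + 1/4·h[0] + 1/6·h[2] + 5/12·h[3]
  h[2] = 1 + 1/3·h[0] + 1/12·h[2] + 5/12·h[3]
  h[3] = 1 + 1/6·h[0] + 1/3·h[2] + 1/4·h[3]
Solving the 3×3 linear system over states ≠ 1 gives exactly h = [56/11, 0, 56/11, 52/11] (h[1] = 0 is the target).

h = [5.0909, 0.0000, 5.0909, 4.7273]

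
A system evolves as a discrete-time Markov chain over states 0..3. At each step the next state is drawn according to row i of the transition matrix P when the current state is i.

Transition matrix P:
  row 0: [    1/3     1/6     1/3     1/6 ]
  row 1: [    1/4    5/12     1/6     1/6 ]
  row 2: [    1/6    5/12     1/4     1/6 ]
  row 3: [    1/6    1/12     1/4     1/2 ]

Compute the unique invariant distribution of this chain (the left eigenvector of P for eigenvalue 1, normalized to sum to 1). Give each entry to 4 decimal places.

Balance equations π_j = Σ_i π_i·P[i][j]:
  π_0 = 1/3·π_0 + 1/4·π_1 + 1/6·π_2 + 1/6·π_3
  π_1 = 1/6·π_0 + 5/12·π_1 + 5/12·π_2 + 1/12·π_3
  π_2 = 1/3·π_0 + 1/6·π_1 + 1/4·π_2 + 1/4·π_3
  normalize: π_0 + π_1 + π_2 + π_3 = 1
Solving the linear system gives exactly π = [28/123, 34/123, 121/492, 1/4].

π = [0.2276, 0.2764, 0.2459, 0.2500]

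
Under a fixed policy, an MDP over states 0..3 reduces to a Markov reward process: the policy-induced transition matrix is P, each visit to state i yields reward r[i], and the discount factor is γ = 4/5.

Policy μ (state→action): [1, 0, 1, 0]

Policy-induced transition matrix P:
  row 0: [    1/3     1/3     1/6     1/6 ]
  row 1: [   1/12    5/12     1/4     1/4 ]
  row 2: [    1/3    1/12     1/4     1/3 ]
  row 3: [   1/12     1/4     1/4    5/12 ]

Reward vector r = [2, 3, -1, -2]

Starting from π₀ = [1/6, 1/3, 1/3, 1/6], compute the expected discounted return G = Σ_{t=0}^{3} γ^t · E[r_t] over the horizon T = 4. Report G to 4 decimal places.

G = 1.3981

t=0: π = [0.1667, 0.3333, 0.3333, 0.1667], E[r] = 0.6667, γ^t·E[r] = 0.666667, running G = 0.666667
t=1: π = [0.2083, 0.2639, 0.2361, 0.2917], E[r] = 0.3889, γ^t·E[r] = 0.311111, running G = 0.977778
t=2: π = [0.1944, 0.2720, 0.2326, 0.3009], E[r] = 0.3704, γ^t·E[r] = 0.237037, running G = 1.214815
t=3: π = [0.1901, 0.2728, 0.2338, 0.3033], E[r] = 0.3580, γ^t·E[r] = 0.183309, running G = 1.398123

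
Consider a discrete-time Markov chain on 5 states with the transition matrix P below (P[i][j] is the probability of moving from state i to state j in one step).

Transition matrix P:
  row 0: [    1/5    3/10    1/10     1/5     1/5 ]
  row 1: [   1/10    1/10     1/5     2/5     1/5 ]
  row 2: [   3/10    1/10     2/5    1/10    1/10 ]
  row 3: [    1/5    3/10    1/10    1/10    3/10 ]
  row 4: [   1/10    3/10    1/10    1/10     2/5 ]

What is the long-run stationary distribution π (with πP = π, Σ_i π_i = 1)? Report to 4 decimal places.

π = [0.1702, 0.2209, 0.1744, 0.1833, 0.2511]

Balance equations π_j = Σ_i π_i·P[i][j]:
  π_0 = 1/5·π_0 + 1/10·π_1 + 3/10·π_2 + 1/5·π_3 + 1/10·π_4
  π_1 = 3/10·π_0 + 1/10·π_1 + 1/10·π_2 + 3/10·π_3 + 3/10·π_4
  π_2 = 1/10·π_0 + 1/5·π_1 + 2/5·π_2 + 1/10·π_3 + 1/10·π_4
  π_3 = 1/5·π_0 + 2/5·π_1 + 1/10·π_2 + 1/10·π_3 + 1/10·π_4
  normalize: π_0 + π_1 + π_2 + π_3 + π_4 = 1
Solving the linear system gives exactly π = [1303/7654, 19/86, 15/86, 1403/7654, 961/3827].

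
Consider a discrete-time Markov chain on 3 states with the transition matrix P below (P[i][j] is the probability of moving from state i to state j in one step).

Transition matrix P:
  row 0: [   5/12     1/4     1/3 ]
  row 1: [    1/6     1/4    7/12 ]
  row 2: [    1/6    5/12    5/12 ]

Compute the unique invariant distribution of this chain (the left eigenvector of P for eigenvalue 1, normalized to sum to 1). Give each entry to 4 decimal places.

Balance equations π_j = Σ_i π_i·P[i][j]:
  π_0 = 5/12·π_0 + 1/6·π_1 + 1/6·π_2
  π_1 = 1/4·π_0 + 1/4·π_1 + 5/12·π_2
  normalize: π_0 + π_1 + π_2 = 1
Solving the linear system gives exactly π = [2/9, 41/126, 19/42].

π = [0.2222, 0.3254, 0.4524]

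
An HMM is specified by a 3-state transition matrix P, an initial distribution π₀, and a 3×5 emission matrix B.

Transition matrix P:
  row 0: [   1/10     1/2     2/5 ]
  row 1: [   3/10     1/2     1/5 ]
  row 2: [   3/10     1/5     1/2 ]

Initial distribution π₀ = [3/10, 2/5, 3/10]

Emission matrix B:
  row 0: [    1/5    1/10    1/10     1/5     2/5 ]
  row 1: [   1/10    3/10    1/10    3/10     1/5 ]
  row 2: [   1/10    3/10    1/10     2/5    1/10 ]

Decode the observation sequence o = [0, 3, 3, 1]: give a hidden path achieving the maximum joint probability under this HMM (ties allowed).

t=0: δ = [6.000e-02, 4.000e-02, 3.000e-02]  (obs o_0=0)
t=1: δ = [2.400e-03, 9.000e-03, 9.600e-03]  ψ = [1, 0, 0]  (obs o_1=3)
t=2: δ = [5.760e-04, 1.350e-03, 1.920e-03]  ψ = [2, 1, 2]  (obs o_2=3)
t=3: δ = [5.760e-05, 2.025e-04, 2.880e-04]  ψ = [2, 1, 2]  (obs o_3=1)
backtrack: best end state = 2; path = [0, 2, 2, 2]

path = [0, 2, 2, 2]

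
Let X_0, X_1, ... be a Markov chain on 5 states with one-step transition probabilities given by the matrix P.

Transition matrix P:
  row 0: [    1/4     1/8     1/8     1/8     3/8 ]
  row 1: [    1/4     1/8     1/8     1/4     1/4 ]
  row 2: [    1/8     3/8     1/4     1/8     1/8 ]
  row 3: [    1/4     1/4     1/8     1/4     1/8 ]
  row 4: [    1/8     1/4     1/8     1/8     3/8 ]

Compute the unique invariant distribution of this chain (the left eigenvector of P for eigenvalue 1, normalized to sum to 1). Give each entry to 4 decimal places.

π = [0.1985, 0.2160, 0.1429, 0.1737, 0.2689]

Balance equations π_j = Σ_i π_i·P[i][j]:
  π_0 = 1/4·π_0 + 1/4·π_1 + 1/8·π_2 + 1/4·π_3 + 1/8·π_4
  π_1 = 1/8·π_0 + 1/8·π_1 + 3/8·π_2 + 1/4·π_3 + 1/4·π_4
  π_2 = 1/8·π_0 + 1/8·π_1 + 1/4·π_2 + 1/8·π_3 + 1/8·π_4
  π_3 = 1/8·π_0 + 1/4·π_1 + 1/8·π_2 + 1/4·π_3 + 1/8·π_4
  normalize: π_0 + π_1 + π_2 + π_3 + π_4 = 1
Solving the linear system gives exactly π = [624/3143, 97/449, 1/7, 78/449, 845/3143].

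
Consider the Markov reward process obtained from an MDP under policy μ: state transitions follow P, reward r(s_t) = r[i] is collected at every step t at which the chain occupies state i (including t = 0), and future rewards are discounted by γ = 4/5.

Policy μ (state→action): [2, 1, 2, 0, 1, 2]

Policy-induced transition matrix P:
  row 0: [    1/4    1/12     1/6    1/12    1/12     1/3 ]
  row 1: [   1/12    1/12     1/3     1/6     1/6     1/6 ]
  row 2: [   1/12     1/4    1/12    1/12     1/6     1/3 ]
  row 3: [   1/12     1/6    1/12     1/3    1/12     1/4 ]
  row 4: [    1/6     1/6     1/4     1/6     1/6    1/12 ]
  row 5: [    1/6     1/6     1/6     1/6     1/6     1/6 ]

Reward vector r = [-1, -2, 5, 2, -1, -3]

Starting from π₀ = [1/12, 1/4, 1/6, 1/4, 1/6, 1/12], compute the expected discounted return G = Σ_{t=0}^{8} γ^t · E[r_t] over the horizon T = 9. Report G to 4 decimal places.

G = 0.3177

t=0: π = [0.0833, 0.2500, 0.1667, 0.2500, 0.1667, 0.0833], E[r] = 0.3333, γ^t·E[r] = 0.333333, running G = 0.333333
t=1: π = [0.1181, 0.1528, 0.1875, 0.1875, 0.1389, 0.2153], E[r] = 0.1042, γ^t·E[r] = 0.083333, running G = 0.416667
t=2: π = [0.1325, 0.1597, 0.1725, 0.1725, 0.1412, 0.2216], E[r] = -0.0509, γ^t·E[r] = -0.032593, running G = 0.384074
t=3: π = [0.1357, 0.1567, 0.1763, 0.1700, 0.1413, 0.2201], E[r] = -0.0290, γ^t·E[r] = -0.014864, running G = 0.369210
t=4: π = [0.1361, 0.1570, 0.1757, 0.1690, 0.1412, 0.2211], E[r] = -0.0379, γ^t·E[r] = -0.015544, running G = 0.353666
t=5: π = [0.1362, 0.1569, 0.1759, 0.1689, 0.1412, 0.2209], E[r] = -0.0370, γ^t·E[r] = -0.012111, running G = 0.341555
t=6: π = [0.1362, 0.1569, 0.1759, 0.1688, 0.1412, 0.2210], E[r] = -0.0373, γ^t·E[r] = -0.009779, running G = 0.331776
t=7: π = [0.1362, 0.1569, 0.1759, 0.1688, 0.1412, 0.2210], E[r] = -0.0373, γ^t·E[r] = -0.007816, running G = 0.323960
t=8: π = [0.1362, 0.1569, 0.1759, 0.1688, 0.1412, 0.2210], E[r] = -0.0373, γ^t·E[r] = -0.006255, running G = 0.317705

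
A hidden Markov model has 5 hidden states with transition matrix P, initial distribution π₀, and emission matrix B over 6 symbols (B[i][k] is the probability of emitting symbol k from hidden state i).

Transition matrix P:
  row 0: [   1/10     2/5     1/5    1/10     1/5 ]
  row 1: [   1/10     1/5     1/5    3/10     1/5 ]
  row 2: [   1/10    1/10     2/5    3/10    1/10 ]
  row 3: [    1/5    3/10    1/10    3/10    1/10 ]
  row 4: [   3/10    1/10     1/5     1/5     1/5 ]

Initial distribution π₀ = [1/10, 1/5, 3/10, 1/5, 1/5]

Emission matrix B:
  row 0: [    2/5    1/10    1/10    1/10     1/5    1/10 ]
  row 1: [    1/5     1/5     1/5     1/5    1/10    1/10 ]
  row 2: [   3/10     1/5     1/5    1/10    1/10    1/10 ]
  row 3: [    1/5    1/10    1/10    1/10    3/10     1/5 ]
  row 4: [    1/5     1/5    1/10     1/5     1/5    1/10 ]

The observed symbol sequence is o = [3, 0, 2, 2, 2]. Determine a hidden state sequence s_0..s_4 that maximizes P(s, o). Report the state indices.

path = [2, 2, 2, 2, 2]

t=0: δ = [1.000e-02, 4.000e-02, 3.000e-02, 2.000e-02, 4.000e-02]  (obs o_0=3)
t=1: δ = [4.800e-03, 1.600e-03, 3.600e-03, 2.400e-03, 1.600e-03]  ψ = [4, 1, 2, 1, 1]  (obs o_1=0)
t=2: δ = [4.800e-05, 3.840e-04, 2.880e-04, 1.080e-04, 9.600e-05]  ψ = [0, 0, 2, 2, 0]  (obs o_2=2)
t=3: δ = [3.840e-06, 1.536e-05, 2.304e-05, 1.152e-05, 7.680e-06]  ψ = [1, 1, 2, 1, 1]  (obs o_3=2)
t=4: δ = [2.304e-07, 6.912e-07, 1.843e-06, 6.912e-07, 3.072e-07]  ψ = [2, 3, 2, 2, 1]  (obs o_4=2)
backtrack: best end state = 2; path = [2, 2, 2, 2, 2]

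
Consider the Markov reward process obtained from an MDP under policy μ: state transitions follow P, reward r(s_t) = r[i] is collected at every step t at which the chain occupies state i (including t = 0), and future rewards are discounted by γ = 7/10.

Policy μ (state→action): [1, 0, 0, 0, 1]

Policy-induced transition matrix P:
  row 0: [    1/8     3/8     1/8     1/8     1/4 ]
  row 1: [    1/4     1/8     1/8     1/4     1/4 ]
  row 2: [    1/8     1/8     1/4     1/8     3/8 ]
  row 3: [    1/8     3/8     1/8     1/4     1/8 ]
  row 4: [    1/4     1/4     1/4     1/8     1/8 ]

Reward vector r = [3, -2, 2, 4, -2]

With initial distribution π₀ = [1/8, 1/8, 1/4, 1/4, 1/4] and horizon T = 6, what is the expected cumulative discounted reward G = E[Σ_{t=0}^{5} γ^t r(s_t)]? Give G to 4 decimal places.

t=0: π = [0.1250, 0.1250, 0.2500, 0.2500, 0.2500], E[r] = 1.1250, γ^t·E[r] = 1.125000, running G = 1.125000
t=1: π = [0.1719, 0.2500, 0.1875, 0.1719, 0.2188], E[r] = 0.6406, γ^t·E[r] = 0.448438, running G = 1.573438
t=2: π = [0.1836, 0.2383, 0.1758, 0.1777, 0.2246], E[r] = 0.6875, γ^t·E[r] = 0.336875, running G = 1.910313
t=3: π = [0.1829, 0.2434, 0.1750, 0.1770, 0.2217], E[r] = 0.6765, γ^t·E[r] = 0.232044, running G = 2.142357
t=4: π = [0.1831, 0.2427, 0.1746, 0.1776, 0.2220], E[r] = 0.6794, γ^t·E[r] = 0.163112, running G = 2.305469
t=5: π = [0.1831, 0.2429, 0.1746, 0.1775, 0.2219], E[r] = 0.6789, γ^t·E[r] = 0.114109, running G = 2.419578

G = 2.4196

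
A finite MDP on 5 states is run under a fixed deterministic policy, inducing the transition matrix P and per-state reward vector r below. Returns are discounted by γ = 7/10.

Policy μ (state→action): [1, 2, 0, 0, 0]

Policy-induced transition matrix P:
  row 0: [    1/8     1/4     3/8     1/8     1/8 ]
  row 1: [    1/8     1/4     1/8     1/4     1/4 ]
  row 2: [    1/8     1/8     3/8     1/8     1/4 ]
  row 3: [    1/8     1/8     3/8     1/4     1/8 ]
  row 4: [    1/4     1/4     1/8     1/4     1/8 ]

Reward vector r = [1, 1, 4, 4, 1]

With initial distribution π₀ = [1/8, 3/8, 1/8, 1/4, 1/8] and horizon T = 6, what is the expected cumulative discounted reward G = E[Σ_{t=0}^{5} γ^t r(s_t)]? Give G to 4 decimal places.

t=0: π = [0.1250, 0.3750, 0.1250, 0.2500, 0.1250], E[r] = 2.1250, γ^t·E[r] = 2.125000, running G = 2.125000
t=1: π = [0.1406, 0.2031, 0.2500, 0.2188, 0.1875], E[r] = 2.4063, γ^t·E[r] = 1.684375, running G = 3.809375
t=2: π = [0.1484, 0.1914, 0.2773, 0.2012, 0.1816], E[r] = 2.4355, γ^t·E[r] = 1.193418, running G = 5.002793
t=3: π = [0.1477, 0.1902, 0.2817, 0.1968, 0.1836], E[r] = 2.4355, γ^t·E[r] = 0.835393, running G = 5.838186
t=4: π = [0.1479, 0.1902, 0.2816, 0.1963, 0.1840], E[r] = 2.4336, γ^t·E[r] = 0.584313, running G = 6.422499
t=5: π = [0.1480, 0.1903, 0.2815, 0.1963, 0.1840], E[r] = 2.4333, γ^t·E[r] = 0.408965, running G = 6.831464

G = 6.8315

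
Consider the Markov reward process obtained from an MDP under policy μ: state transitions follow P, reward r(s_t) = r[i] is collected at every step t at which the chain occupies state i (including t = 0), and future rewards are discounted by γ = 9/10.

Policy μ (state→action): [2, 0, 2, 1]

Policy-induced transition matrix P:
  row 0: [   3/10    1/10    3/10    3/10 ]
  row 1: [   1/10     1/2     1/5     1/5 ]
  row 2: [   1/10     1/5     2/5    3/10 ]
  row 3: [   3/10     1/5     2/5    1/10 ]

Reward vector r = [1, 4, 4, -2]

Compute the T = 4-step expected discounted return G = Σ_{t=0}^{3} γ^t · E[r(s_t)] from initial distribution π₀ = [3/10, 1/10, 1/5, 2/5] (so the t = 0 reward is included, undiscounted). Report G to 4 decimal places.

G = 5.6489

t=0: π = [0.3000, 0.1000, 0.2000, 0.4000], E[r] = 0.7000, γ^t·E[r] = 0.700000, running G = 0.700000
t=1: π = [0.2400, 0.2000, 0.3500, 0.2100], E[r] = 2.0200, γ^t·E[r] = 1.818000, running G = 2.518000
t=2: π = [0.1900, 0.2360, 0.3360, 0.2380], E[r] = 2.0020, γ^t·E[r] = 1.621620, running G = 4.139620
t=3: π = [0.1856, 0.2518, 0.3338, 0.2288], E[r] = 2.0704, γ^t·E[r] = 1.509322, running G = 5.648942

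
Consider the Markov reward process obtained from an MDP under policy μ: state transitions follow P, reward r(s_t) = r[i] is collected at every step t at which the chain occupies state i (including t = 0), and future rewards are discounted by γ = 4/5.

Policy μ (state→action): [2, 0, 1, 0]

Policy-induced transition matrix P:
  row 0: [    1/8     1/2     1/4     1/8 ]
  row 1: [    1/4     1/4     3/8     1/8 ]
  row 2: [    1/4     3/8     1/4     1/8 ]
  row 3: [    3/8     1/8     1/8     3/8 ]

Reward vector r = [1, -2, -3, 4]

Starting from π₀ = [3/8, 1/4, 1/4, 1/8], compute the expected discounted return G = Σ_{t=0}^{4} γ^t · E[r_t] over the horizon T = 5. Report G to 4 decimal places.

t=0: π = [0.3750, 0.2500, 0.2500, 0.1250], E[r] = -0.3750, γ^t·E[r] = -0.375000, running G = -0.375000
t=1: π = [0.2188, 0.3594, 0.2656, 0.1563], E[r] = -0.6719, γ^t·E[r] = -0.537500, running G = -0.912500
t=2: π = [0.2422, 0.3184, 0.2754, 0.1641], E[r] = -0.5645, γ^t·E[r] = -0.361250, running G = -1.273750
t=3: π = [0.2402, 0.3245, 0.2693, 0.1660], E[r] = -0.5525, γ^t·E[r] = -0.282875, running G = -1.556625
t=4: π = [0.2407, 0.3230, 0.2698, 0.1665], E[r] = -0.5486, γ^t·E[r] = -0.224713, running G = -1.781338

G = -1.7813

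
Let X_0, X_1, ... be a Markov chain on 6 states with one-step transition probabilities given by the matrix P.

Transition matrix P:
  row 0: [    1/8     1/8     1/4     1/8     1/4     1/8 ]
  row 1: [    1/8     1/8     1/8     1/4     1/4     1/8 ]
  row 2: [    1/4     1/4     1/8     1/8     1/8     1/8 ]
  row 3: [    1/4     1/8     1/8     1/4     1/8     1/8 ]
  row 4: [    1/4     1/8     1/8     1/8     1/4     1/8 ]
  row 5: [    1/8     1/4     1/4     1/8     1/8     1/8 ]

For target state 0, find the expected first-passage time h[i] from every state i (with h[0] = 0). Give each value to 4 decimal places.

First-step conditioning: h[0] = 0; for i ≠ 0, h[i] = 1 + Σ_k P[i][k]·h[k].
  h[1] = 1 + 1/8·h[1] + 1/8·h[2] + 1/4·h[3] + 1/4·h[4] + 1/8·h[5]
  h[2] = 1 + 1/4·h[1] + 1/8·h[2] + 1/8·h[3] + 1/8·h[4] + 1/8·h[5]
  h[3] = 1 + 1/8·h[1] + 1/8·h[2] + 1/4·h[3] + 1/8·h[4] + 1/8·h[5]
  h[4] = 1 + 1/8·h[1] + 1/8·h[2] + 1/8·h[3] + 1/4·h[4] + 1/8·h[5]
  h[5] = 1 + 1/4·h[1] + 1/4·h[2] + 1/8·h[3] + 1/8·h[4] + 1/8·h[5]
Solving the 5×5 linear system over states ≠ 0 gives exactly h = [0, 1536/293, 4160/879, 4096/879, 4096/879, 1560/293] (h[0] = 0 is the target).

h = [0.0000, 5.2423, 4.7327, 4.6598, 4.6598, 5.3242]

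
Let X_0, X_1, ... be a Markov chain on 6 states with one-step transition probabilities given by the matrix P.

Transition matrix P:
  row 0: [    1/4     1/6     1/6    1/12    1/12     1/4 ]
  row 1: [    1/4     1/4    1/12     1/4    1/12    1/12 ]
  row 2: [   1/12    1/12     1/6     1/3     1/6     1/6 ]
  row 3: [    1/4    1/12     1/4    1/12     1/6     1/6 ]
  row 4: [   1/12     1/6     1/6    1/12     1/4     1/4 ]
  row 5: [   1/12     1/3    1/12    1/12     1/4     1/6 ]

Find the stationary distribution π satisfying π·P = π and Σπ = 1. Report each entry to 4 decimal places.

Balance equations π_j = Σ_i π_i·P[i][j]:
  π_0 = 1/4·π_0 + 1/4·π_1 + 1/12·π_2 + 1/4·π_3 + 1/12·π_4 + 1/12·π_5
  π_1 = 1/6·π_0 + 1/4·π_1 + 1/12·π_2 + 1/12·π_3 + 1/6·π_4 + 1/3·π_5
  π_2 = 1/6·π_0 + 1/12·π_1 + 1/6·π_2 + 1/4·π_3 + 1/6·π_4 + 1/12·π_5
  π_3 = 1/12·π_0 + 1/4·π_1 + 1/3·π_2 + 1/12·π_3 + 1/12·π_4 + 1/12·π_5
  π_4 = 1/12·π_0 + 1/12·π_1 + 1/6·π_2 + 1/6·π_3 + 1/4·π_4 + 1/4·π_5
  normalize: π_0 + π_1 + π_2 + π_3 + π_4 + π_5 = 1
Solving the linear system gives exactly π = [34819/207570, 1294/6919, 3089/20757, 3149/20757, 34421/207570, 3713/20757].

π = [0.1677, 0.1870, 0.1488, 0.1517, 0.1658, 0.1789]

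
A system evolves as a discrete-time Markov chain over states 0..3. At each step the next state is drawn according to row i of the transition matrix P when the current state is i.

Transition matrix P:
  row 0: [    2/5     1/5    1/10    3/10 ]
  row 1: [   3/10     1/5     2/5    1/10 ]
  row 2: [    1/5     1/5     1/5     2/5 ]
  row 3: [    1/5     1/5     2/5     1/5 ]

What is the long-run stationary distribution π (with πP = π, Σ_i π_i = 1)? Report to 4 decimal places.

π = [0.2750, 0.2000, 0.2646, 0.2604]

Balance equations π_j = Σ_i π_i·P[i][j]:
  π_0 = 2/5·π_0 + 3/10·π_1 + 1/5·π_2 + 1/5·π_3
  π_1 = 1/5·π_0 + 1/5·π_1 + 1/5·π_2 + 1/5·π_3
  π_2 = 1/10·π_0 + 2/5·π_1 + 1/5·π_2 + 2/5·π_3
  normalize: π_0 + π_1 + π_2 + π_3 = 1
Solving the linear system gives exactly π = [11/40, 1/5, 127/480, 25/96].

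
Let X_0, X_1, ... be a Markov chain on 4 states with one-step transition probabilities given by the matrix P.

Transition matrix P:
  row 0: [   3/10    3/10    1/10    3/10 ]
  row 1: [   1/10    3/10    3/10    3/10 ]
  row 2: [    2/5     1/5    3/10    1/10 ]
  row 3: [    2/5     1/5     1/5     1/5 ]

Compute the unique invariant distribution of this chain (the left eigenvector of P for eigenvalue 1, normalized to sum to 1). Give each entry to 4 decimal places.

Balance equations π_j = Σ_i π_i·P[i][j]:
  π_0 = 3/10·π_0 + 1/10·π_1 + 2/5·π_2 + 2/5·π_3
  π_1 = 3/10·π_0 + 3/10·π_1 + 1/5·π_2 + 1/5·π_3
  π_2 = 1/10·π_0 + 3/10·π_1 + 3/10·π_2 + 1/5·π_3
  normalize: π_0 + π_1 + π_2 + π_3 = 1
Solving the linear system gives exactly π = [5/17, 13/51, 100/459, 107/459].

π = [0.2941, 0.2549, 0.2179, 0.2331]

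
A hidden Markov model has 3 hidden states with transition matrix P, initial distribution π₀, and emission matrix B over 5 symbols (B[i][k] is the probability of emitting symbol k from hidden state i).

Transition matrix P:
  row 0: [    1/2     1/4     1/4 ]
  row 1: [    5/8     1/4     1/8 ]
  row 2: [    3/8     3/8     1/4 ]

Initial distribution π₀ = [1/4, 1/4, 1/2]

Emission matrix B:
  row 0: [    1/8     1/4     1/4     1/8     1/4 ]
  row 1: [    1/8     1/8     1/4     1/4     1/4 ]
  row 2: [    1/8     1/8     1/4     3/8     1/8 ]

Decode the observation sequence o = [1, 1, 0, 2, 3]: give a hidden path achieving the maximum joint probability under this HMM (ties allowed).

t=0: δ = [6.250e-02, 3.125e-02, 6.250e-02]  (obs o_0=1)
t=1: δ = [7.812e-03, 2.930e-03, 1.953e-03]  ψ = [0, 2, 0]  (obs o_1=1)
t=2: δ = [4.883e-04, 2.441e-04, 2.441e-04]  ψ = [0, 0, 0]  (obs o_2=0)
t=3: δ = [6.104e-05, 3.052e-05, 3.052e-05]  ψ = [0, 0, 0]  (obs o_3=2)
t=4: δ = [3.815e-06, 3.815e-06, 5.722e-06]  ψ = [0, 0, 0]  (obs o_4=3)
backtrack: best end state = 2; path = [0, 0, 0, 0, 2]

path = [0, 0, 0, 0, 2]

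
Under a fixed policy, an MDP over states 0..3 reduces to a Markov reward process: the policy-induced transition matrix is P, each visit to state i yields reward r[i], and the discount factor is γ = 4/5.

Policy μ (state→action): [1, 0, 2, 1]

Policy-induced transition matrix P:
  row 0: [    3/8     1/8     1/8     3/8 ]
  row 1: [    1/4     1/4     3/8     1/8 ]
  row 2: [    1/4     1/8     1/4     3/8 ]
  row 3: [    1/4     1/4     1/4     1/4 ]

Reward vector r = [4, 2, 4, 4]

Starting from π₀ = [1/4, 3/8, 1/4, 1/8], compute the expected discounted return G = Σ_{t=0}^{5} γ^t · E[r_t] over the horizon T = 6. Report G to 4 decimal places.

G = 13.0134

t=0: π = [0.2500, 0.3750, 0.2500, 0.1250], E[r] = 3.2500, γ^t·E[r] = 3.250000, running G = 3.250000
t=1: π = [0.2813, 0.1875, 0.2656, 0.2656], E[r] = 3.6250, γ^t·E[r] = 2.900000, running G = 6.150000
t=2: π = [0.2852, 0.1816, 0.2383, 0.2949], E[r] = 3.6367, γ^t·E[r] = 2.327500, running G = 8.477500
t=3: π = [0.2856, 0.1846, 0.2371, 0.2927], E[r] = 3.6309, γ^t·E[r] = 1.859000, running G = 10.336500
t=4: π = [0.2857, 0.1847, 0.2374, 0.2923], E[r] = 3.6307, γ^t·E[r] = 1.487125, running G = 11.823625
t=5: π = [0.2857, 0.1846, 0.2374, 0.2923], E[r] = 3.6308, γ^t·E[r] = 1.189730, running G = 13.013355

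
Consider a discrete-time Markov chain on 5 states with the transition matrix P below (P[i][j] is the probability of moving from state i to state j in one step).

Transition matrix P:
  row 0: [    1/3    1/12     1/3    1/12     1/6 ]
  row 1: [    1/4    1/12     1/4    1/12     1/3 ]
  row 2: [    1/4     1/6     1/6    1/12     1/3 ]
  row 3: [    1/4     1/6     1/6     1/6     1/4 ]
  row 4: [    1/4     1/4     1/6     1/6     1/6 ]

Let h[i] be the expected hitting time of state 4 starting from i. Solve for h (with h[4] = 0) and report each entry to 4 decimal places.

h = [4.2162, 3.5676, 3.5676, 3.8919, 0.0000]

First-step conditioning: h[4] = 0; for i ≠ 4, h[i] = 1 + Σ_k P[i][k]·h[k].
  h[0] = 1 + 1/3·h[0] + 1/12·h[1] + 1/3·h[2] + 1/12·h[3]
  h[1] = 1 + 1/4·h[0] + 1/12·h[1] + 1/4·h[2] + 1/12·h[3]
  h[2] = 1 + 1/4·h[0] + 1/6·h[1] + 1/6·h[2] + 1/12·h[3]
  h[3] = 1 + 1/4·h[0] + 1/6·h[1] + 1/6·h[2] + 1/6·h[3]
Solving the 4×4 linear system over states ≠ 4 gives exactly h = [156/37, 132/37, 132/37, 144/37, 0] (h[4] = 0 is the target).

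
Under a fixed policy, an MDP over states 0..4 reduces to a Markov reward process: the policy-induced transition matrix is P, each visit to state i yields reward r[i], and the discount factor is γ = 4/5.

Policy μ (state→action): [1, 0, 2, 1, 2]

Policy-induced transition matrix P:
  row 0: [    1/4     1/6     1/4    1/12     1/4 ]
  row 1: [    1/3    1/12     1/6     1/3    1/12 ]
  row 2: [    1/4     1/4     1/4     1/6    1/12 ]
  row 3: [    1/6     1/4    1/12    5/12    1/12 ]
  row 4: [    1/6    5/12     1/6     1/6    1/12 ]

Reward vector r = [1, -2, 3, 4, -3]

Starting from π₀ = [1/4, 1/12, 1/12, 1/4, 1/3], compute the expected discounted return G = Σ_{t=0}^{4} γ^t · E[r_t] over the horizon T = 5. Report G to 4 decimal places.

G = 2.4225

t=0: π = [0.2500, 0.0833, 0.0833, 0.2500, 0.3333], E[r] = 0.3333, γ^t·E[r] = 0.333333, running G = 0.333333
t=1: π = [0.2083, 0.2708, 0.1736, 0.2222, 0.1250], E[r] = 0.7014, γ^t·E[r] = 0.561111, running G = 0.894444
t=2: π = [0.2436, 0.2083, 0.1800, 0.2500, 0.1181], E[r] = 1.0127, γ^t·E[r] = 0.648148, running G = 1.542593
t=3: π = [0.2367, 0.2147, 0.1811, 0.2436, 0.1239], E[r] = 0.9533, γ^t·E[r] = 0.488099, running G = 2.030691
t=4: π = [0.2373, 0.2152, 0.1812, 0.2436, 0.1228], E[r] = 0.9566, γ^t·E[r] = 0.391830, running G = 2.422522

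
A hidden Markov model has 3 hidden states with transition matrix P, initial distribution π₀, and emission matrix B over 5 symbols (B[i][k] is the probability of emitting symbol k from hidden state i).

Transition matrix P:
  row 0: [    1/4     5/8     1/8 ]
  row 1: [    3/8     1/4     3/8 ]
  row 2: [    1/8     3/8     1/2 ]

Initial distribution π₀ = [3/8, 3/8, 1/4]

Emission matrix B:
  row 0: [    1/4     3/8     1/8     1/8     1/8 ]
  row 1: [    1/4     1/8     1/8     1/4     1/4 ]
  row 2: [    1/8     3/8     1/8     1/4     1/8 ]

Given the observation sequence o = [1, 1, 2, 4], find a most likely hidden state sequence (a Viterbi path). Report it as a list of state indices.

t=0: δ = [1.406e-01, 4.688e-02, 9.375e-02]  (obs o_0=1)
t=1: δ = [1.318e-02, 1.099e-02, 1.758e-02]  ψ = [0, 0, 2]  (obs o_1=1)
t=2: δ = [5.150e-04, 1.030e-03, 1.099e-03]  ψ = [1, 0, 2]  (obs o_2=2)
t=3: δ = [4.828e-05, 1.030e-04, 6.866e-05]  ψ = [1, 2, 2]  (obs o_3=4)
backtrack: best end state = 1; path = [2, 2, 2, 1]

path = [2, 2, 2, 1]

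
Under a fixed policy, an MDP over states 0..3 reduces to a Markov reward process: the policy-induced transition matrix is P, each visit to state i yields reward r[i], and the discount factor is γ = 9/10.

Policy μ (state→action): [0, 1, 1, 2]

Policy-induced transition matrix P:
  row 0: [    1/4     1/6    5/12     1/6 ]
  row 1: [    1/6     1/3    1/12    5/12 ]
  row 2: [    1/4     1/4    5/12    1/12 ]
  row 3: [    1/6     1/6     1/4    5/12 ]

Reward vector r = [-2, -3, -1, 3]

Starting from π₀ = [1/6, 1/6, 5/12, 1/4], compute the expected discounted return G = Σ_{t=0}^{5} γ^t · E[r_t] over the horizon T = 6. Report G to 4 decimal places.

G = -2.8859

t=0: π = [0.1667, 0.1667, 0.4167, 0.2500], E[r] = -0.5000, γ^t·E[r] = -0.500000, running G = -0.500000
t=1: π = [0.2153, 0.2292, 0.3194, 0.2361], E[r] = -0.7292, γ^t·E[r] = -0.656250, running G = -1.156250
t=2: π = [0.2112, 0.2315, 0.3009, 0.2564], E[r] = -0.6487, γ^t·E[r] = -0.525469, running G = -1.681719
t=3: π = [0.2093, 0.2303, 0.2968, 0.2636], E[r] = -0.6158, γ^t·E[r] = -0.448910, running G = -2.130629
t=4: π = [0.2088, 0.2298, 0.2960, 0.2654], E[r] = -0.6068, γ^t·E[r] = -0.398121, running G = -2.528750
t=5: π = [0.2087, 0.2296, 0.2958, 0.2658], E[r] = -0.6048, γ^t·E[r] = -0.357122, running G = -2.885872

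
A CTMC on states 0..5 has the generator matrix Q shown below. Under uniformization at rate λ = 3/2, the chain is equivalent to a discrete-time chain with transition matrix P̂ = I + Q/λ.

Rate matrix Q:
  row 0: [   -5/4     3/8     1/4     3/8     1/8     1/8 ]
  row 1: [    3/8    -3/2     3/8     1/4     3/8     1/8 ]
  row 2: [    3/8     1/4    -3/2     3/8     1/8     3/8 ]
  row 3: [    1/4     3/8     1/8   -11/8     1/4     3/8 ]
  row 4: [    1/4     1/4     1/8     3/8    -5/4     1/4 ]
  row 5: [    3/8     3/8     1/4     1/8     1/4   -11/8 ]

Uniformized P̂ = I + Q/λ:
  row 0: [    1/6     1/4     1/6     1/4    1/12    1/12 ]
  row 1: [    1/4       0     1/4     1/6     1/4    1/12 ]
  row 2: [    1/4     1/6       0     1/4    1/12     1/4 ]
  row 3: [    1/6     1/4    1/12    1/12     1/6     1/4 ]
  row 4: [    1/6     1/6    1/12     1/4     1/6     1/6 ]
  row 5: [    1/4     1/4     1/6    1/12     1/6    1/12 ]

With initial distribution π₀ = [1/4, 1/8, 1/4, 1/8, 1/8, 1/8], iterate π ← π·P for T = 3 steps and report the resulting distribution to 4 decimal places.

t=0: π = [0.2500, 0.1250, 0.2500, 0.1250, 0.1250, 0.1250]
t=1: π = [0.2083, 0.1875, 0.1146, 0.1979, 0.1354, 0.1563]
t=2: π = [0.2049, 0.1823, 0.1354, 0.1753, 0.1554, 0.1467]
t=3: π = [0.2054, 0.1802, 0.1317, 0.1811, 0.1535, 0.1481]

π = [0.2054, 0.1802, 0.1317, 0.1811, 0.1535, 0.1481]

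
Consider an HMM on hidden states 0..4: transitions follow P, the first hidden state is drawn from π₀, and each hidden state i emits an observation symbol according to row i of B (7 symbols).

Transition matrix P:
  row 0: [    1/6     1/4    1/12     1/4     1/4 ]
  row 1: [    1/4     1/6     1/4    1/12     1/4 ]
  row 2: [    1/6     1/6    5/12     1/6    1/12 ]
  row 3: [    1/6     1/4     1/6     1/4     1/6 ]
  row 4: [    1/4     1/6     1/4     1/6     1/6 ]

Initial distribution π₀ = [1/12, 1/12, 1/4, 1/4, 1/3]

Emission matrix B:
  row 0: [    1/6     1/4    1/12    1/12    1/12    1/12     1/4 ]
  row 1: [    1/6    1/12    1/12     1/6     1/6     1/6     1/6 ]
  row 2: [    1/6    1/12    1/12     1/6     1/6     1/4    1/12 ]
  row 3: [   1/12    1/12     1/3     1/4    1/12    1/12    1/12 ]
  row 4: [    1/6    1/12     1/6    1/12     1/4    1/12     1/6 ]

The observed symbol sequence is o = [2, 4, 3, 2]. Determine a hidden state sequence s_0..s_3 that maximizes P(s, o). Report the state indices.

t=0: δ = [6.944e-03, 6.944e-03, 2.083e-02, 8.333e-02, 5.556e-02]  (obs o_0=2)
t=1: δ = [1.157e-03, 3.472e-03, 2.315e-03, 1.736e-03, 3.472e-03]  ψ = [3, 3, 3, 3, 3]  (obs o_1=4)
t=2: δ = [7.234e-05, 9.645e-05, 1.608e-04, 1.447e-04, 7.234e-05]  ψ = [1, 1, 2, 4, 1]  (obs o_2=3)
t=3: δ = [2.233e-06, 3.014e-06, 5.582e-06, 1.206e-05, 4.019e-06]  ψ = [2, 3, 2, 3, 1]  (obs o_3=2)
backtrack: best end state = 3; path = [3, 4, 3, 3]

path = [3, 4, 3, 3]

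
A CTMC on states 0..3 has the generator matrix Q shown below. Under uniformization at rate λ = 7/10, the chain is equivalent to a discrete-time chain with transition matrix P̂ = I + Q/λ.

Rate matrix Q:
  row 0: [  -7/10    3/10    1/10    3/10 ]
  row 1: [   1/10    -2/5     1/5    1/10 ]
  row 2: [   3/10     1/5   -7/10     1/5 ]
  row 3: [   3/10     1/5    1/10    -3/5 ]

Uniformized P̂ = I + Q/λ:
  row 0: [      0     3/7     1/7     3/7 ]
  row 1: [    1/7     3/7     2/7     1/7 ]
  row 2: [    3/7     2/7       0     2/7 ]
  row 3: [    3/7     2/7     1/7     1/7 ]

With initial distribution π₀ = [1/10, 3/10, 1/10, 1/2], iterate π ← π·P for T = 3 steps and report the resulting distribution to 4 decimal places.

π = [0.2341, 0.3685, 0.1729, 0.2245]

t=0: π = [0.1000, 0.3000, 0.1000, 0.5000]
t=1: π = [0.3000, 0.3429, 0.1714, 0.1857]
t=2: π = [0.2020, 0.3776, 0.1673, 0.2531]
t=3: π = [0.2341, 0.3685, 0.1729, 0.2245]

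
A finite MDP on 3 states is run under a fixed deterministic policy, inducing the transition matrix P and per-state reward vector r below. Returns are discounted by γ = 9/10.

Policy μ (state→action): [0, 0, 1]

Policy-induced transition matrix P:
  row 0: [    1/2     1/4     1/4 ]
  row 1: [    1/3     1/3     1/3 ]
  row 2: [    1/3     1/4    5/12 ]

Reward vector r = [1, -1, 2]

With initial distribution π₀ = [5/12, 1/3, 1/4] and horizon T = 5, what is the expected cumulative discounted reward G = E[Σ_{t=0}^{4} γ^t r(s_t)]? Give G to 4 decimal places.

G = 2.9855

t=0: π = [0.4167, 0.3333, 0.2500], E[r] = 0.5833, γ^t·E[r] = 0.583333, running G = 0.583333
t=1: π = [0.4028, 0.2778, 0.3194], E[r] = 0.7639, γ^t·E[r] = 0.687500, running G = 1.270833
t=2: π = [0.4005, 0.2731, 0.3264], E[r] = 0.7801, γ^t·E[r] = 0.631875, running G = 1.902708
t=3: π = [0.4001, 0.2728, 0.3272], E[r] = 0.7816, γ^t·E[r] = 0.569813, running G = 2.472521
t=4: π = [0.4000, 0.2727, 0.3273], E[r] = 0.7818, γ^t·E[r] = 0.512937, running G = 2.985458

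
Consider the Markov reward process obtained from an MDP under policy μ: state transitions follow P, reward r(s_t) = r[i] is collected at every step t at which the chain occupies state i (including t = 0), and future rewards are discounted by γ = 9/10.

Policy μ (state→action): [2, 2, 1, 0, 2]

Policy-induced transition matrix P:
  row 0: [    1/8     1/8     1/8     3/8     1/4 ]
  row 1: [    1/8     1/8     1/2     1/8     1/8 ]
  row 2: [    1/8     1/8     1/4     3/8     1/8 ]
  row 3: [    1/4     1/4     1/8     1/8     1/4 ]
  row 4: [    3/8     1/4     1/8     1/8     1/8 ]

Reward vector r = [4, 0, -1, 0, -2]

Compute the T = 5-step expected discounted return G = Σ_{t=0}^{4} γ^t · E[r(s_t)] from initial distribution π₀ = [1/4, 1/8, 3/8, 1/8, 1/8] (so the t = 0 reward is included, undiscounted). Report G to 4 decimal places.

G = 0.9815

t=0: π = [0.2500, 0.1250, 0.3750, 0.1250, 0.1250], E[r] = 0.3750, γ^t·E[r] = 0.375000, running G = 0.375000
t=1: π = [0.1719, 0.1563, 0.2188, 0.2813, 0.1719], E[r] = 0.1250, γ^t·E[r] = 0.112500, running G = 0.487500
t=2: π = [0.2031, 0.1816, 0.2109, 0.2227, 0.1816], E[r] = 0.2383, γ^t·E[r] = 0.193008, running G = 0.680508
t=3: π = [0.1982, 0.1755, 0.2195, 0.2285, 0.1782], E[r] = 0.2170, γ^t·E[r] = 0.158223, running G = 0.838731
t=4: π = [0.1981, 0.1758, 0.2183, 0.2294, 0.1783], E[r] = 0.2175, γ^t·E[r] = 0.142721, running G = 0.981452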